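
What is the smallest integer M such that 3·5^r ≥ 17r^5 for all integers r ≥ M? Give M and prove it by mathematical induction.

At r = 7: 234375 < 285719, so the inequality fails and M ≥ 8. We prove 3·5^r ≥ 17r^5 for all r ≥ 8.
For the base case r = 8: 3·5^r = 1171875 and 17r^5 = 557056, so 1171875 ≥ 557056.
Inductive step: assume the claim holds for r = k, so 3·5^k ≥ 17k^5.
Then 3·5^(k + 1) = 5·(3·5^k) ≥ 5·(17k^5).
Also, for k ≥ 8 we have 5·(17k^5) ≥ 17(k+1)^5, since 5 ≥ (1 + 1/k)^5 for all k ≥ 8.
Combining, 3·5^(k + 1) ≥ 17(k+1)^5.
Hence, by induction on r, the claim holds for every r ≥ 8.
Hence the smallest such M is 8.

M = 8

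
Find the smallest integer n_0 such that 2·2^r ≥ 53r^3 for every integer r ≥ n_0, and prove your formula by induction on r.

At r = 16: 131072 < 217088, so the inequality fails and n_0 ≥ 17. We prove 2·2^r ≥ 53r^3 for all r ≥ 17.
Base case (r = 17): 2·2^r = 262144 and 53r^3 = 260389, so 262144 ≥ 260389.
Suppose the result is true for r = j, so 2·2^j ≥ 53j^3.
Then 2·2^(j + 1) = 2·(2·2^j) ≥ 2·(53j^3).
Also, for j ≥ 17 we have 2·(53j^3) ≥ 53(j+1)^3, since 2 ≥ (1 + 1/j)^3 for all j ≥ 17.
Combining, 2·2^(j + 1) ≥ 53(j+1)^3.
By induction, the statement is established for all r ≥ 17.
Hence the smallest such n_0 is 17.

n_0 = 17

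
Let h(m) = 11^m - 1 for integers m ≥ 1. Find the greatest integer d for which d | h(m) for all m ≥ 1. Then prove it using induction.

d = 10

Computing the first values: h(1) = 10 and h(2) = 120; gcd(10, 120) = 10, so d ≤ 10.
We prove 10 | 11^m - 1 for all m ≥ 1 by induction on m.
When m = 1: h(1) = 10 = 10·(1), so 10 | h(1).
Inductive step: assume the claim holds for m = r, i.e. 10 | h(r). Then
11^{r+1} − 1^{r+1} = 11·11^r − 1·1^r = 11·(11^r − 1^r) + (10)·1^r. The first term is divisible by 10 by the inductive hypothesis, and the second term (10)·1^r is divisible by 10 since 10 | 10. Hence 10 | h(r+1).
By induction, the statement is established for all m ≥ 1.
Therefore the largest such d is 10.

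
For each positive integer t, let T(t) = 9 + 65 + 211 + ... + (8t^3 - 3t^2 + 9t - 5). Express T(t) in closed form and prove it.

We claim T(t) = t(2t^3 + 3t^2 + 5t - 1) for all t ≥ 1.
For the base case t = 1: T(1) = 9, and the closed form gives 9. They agree.
Suppose the result is true for t = r, so T(r) = r(2r^3 + 3r^2 + 5r - 1).
Then T(r+1) = T(r) + (8r^3 + 21r^2 + 27r + 9) = (r(2r^3 + 3r^2 + 5r - 1)) + (8r^3 + 21r^2 + 27r + 9).
Simplifying, T(r+1) = (r + 1)(2r^3 + 9r^2 + 17r + 9) = (r+1)(2(r+1)^3 + 3(r+1)^2 + 5(r+1) - 1),
which is the closed form with t = r+1.
Hence, by induction on t, the claim holds for every t ≥ 1.

T(t) = t(2t^3 + 3t^2 + 5t - 1)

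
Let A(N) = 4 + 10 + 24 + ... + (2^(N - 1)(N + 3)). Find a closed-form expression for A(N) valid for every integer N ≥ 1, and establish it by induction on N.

A(N) = 2^N(N + 2) - 2

We claim A(N) = 2^N(N + 2) - 2 for all N ≥ 1.
Base step (N = 1): A(1) = 4, and the closed form gives 4. They agree.
Inductive step: suppose the statement holds for some i ≥ 1, so A(i) = 2^i(i + 2) - 2.
Then A(i+1) = A(i) + (2^i(i + 4)) = (2^i(i + 2) - 2) + (2^i(i + 4)).
Simplifying, A(i+1) = 2·2^i·i + 6·2^i - 2 = 2^(i+1)((i+1) + 2) - 2,
which is the closed form with N = i+1.
This completes the induction.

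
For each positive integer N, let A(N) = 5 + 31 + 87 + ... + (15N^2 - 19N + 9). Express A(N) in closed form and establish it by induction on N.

A(N) = N(5N^2 - 2N + 2)

We claim A(N) = N(5N^2 - 2N + 2) for all N ≥ 1.
When N = 1: A(1) = 5, and the closed form gives 5. They agree.
Suppose the result is true for N = j, so A(j) = j(5j^2 - 2j + 2).
Then A(j+1) = A(j) + (15j^2 + 11j + 5) = (j(5j^2 - 2j + 2)) + (15j^2 + 11j + 5).
Simplifying, A(j+1) = (j + 1)(5j^2 + 8j + 5) = (j+1)(5(j+1)^2 - 2(j+1) + 2),
which is the closed form with N = j+1.
This completes the induction.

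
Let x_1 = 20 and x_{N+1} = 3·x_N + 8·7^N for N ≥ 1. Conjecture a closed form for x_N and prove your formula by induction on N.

Computing the first terms: x_1 = 20, x_2 = 116, x_3 = 740. This suggests x_N = 2·3^N + 2·7^N.
Base case (N = 1): the formula gives 20 = 20 = x_1.
Inductive step: suppose the statement holds for some r ≥ 1, so x_r = 2·3^r + 2·7^r.
Then x_{r+1} = 3·x_r + 8·7^r = 3·(2·3^r + 2·7^r) + 8·7^r = 2·3^(r + 1) + 2·7^(r + 1),
which is the claimed formula at N = r+1.
By induction, the statement is established for all N ≥ 1.

x_N = 2·3^N + 2·7^N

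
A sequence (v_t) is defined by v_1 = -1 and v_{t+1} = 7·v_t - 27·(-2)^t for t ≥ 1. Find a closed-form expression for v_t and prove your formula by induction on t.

v_t = 3(-2)^t + 5·7^(t - 1)

Computing the first terms: v_1 = -1, v_2 = 47, v_3 = 221. This suggests v_t = 3(-2)^t + 5·7^(t - 1).
For the base case t = 1: the formula gives -1 = -1 = v_1.
For the inductive step, assume it holds for an arbitrary k ≥ 1, so v_k = 3(-2)^k + 5·7^(k - 1).
Then v_{k+1} = 7·v_k - 27·(-2)^k = 7·(3(-2)^k + 5·7^(k - 1)) - 27·(-2)^k = 3(-2)^(k + 1) + 5·7^k = 3(-2)^(k+1) + 5·7^((k+1) - 1),
which is the claimed formula at t = k+1.
Hence, by induction on t, the claim holds for every t ≥ 1.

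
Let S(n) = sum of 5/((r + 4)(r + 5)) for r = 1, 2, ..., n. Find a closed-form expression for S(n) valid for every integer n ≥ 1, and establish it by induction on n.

S(n) = n/(n + 5)

We claim S(n) = n/(n + 5) for all n ≥ 1.
Base step (n = 1): S(1) = 1/6, and the closed form gives 1/6. They agree.
Suppose the result is true for n = r, so S(r) = r/(r + 5).
Then S(r+1) = S(r) + (5/((r + 5)(r + 6))) = (r/(r + 5)) + (5/((r + 5)(r + 6))).
Simplifying, S(r+1) = (r + 1)/(r + 6) = (r+1)/((r+1) + 5),
which is the closed form with n = r+1.
By induction, the statement is established for all n ≥ 1.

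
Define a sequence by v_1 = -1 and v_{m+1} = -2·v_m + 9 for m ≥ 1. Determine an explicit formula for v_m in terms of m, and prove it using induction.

Computing the first terms: v_1 = -1, v_2 = 11, v_3 = -13. This suggests v_m = -(-2)^(m + 1) + 3.
Base step (m = 1): the formula gives -1 = -1 = v_1.
Inductive step: suppose the statement holds for some p ≥ 1, so v_p = -(-2)^(p + 1) + 3.
Then v_{p+1} = -2·v_p + 9 = -2·(-(-2)^(p + 1) + 3) + 9 = -(-2)^(p + 2) + 3 = -(-2)^((p+1) + 1) + 3,
which is the claimed formula at m = p+1.
Hence, by induction on m, the claim holds for every m ≥ 1.

v_m = -(-2)^(m + 1) + 3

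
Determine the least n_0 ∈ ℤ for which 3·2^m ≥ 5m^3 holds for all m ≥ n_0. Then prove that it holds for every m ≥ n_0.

At m = 11: 6144 < 6655, so the inequality fails and n_0 ≥ 12. We prove 3·2^m ≥ 5m^3 for all m ≥ 12.
For the base case m = 12: 3·2^m = 12288 and 5m^3 = 8640, so 12288 ≥ 8640.
For the inductive step, assume it holds for an arbitrary p ≥ 12, so 3·2^p ≥ 5p^3.
Then 3·2^(p + 1) = 2·(3·2^p) ≥ 2·(5p^3).
Also, for p ≥ 12 we have 2·(5p^3) ≥ 5(p+1)^3, since 2 ≥ (1 + 1/p)^3 for all p ≥ 12.
Combining, 3·2^(p + 1) ≥ 5(p+1)^3.
By induction, the statement is established for all m ≥ 12.
Hence the smallest such n_0 is 12.

n_0 = 12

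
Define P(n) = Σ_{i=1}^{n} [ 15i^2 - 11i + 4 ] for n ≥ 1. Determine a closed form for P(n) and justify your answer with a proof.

We claim P(n) = n(5n^2 + 2n + 1) for all n ≥ 1.
For the base case n = 1: P(1) = 8, and the closed form gives 8. They agree.
Suppose the result is true for n = i, so P(i) = i(5i^2 + 2i + 1).
Then P(i+1) = P(i) + (15i^2 + 19i + 8) = (i(5i^2 + 2i + 1)) + (15i^2 + 19i + 8).
Simplifying, P(i+1) = (i + 1)(5i^2 + 12i + 8) = (i+1)(5(i+1)^2 + 2(i+1) + 1),
which is the closed form with n = i+1.
By the principle of mathematical induction, the result holds for all n ≥ 1.

P(n) = n(5n^2 + 2n + 1)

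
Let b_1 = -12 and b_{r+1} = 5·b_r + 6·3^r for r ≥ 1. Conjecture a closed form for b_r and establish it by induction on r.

b_r = -3^(r + 1) - 3·5^(r - 1)

Computing the first terms: b_1 = -12, b_2 = -42, b_3 = -156. This suggests b_r = -3^(r + 1) - 3·5^(r - 1).
Base step (r = 1): the formula gives -12 = -12 = b_1.
Inductive step: assume the claim holds for r = i, so b_i = -3^(i + 1) - 3·5^(i - 1).
Then b_{i+1} = 5·b_i + 6·3^i = 5·(-3^(i + 1) - 3·5^(i - 1)) + 6·3^i = -3^(i + 2) - 3·5^i = -3^((i+1) + 1) - 3·5^((i+1) - 1),
which is the claimed formula at r = i+1.
By the principle of mathematical induction, the result holds for all r ≥ 1.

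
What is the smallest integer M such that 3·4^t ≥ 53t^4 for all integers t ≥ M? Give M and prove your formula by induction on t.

M = 9

At t = 8: 196608 < 217088, so the inequality fails and M ≥ 9. We prove 3·4^t ≥ 53t^4 for all t ≥ 9.
For the base case t = 9: 3·4^t = 786432 and 53t^4 = 347733, so 786432 ≥ 347733.
Suppose the result is true for t = i, so 3·4^i ≥ 53i^4.
Then 3·4^(i + 1) = 4·(3·4^i) ≥ 4·(53i^4).
Also, for i ≥ 9 we have 4·(53i^4) ≥ 53(i+1)^4, since 4 ≥ (1 + 1/i)^4 for all i ≥ 9.
Combining, 3·4^(i + 1) ≥ 53(i+1)^4.
This completes the induction.
Hence the smallest such M is 9.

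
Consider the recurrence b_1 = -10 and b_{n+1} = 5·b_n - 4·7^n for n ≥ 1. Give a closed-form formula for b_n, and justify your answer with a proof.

Computing the first terms: b_1 = -10, b_2 = -78, b_3 = -586. This suggests b_n = 4·5^(n - 1) - 2·7^n.
For the base case n = 1: the formula gives -10 = -10 = b_1.
For the inductive step, assume it holds for an arbitrary k ≥ 1, so b_k = 4·5^(k - 1) - 2·7^k.
Then b_{k+1} = 5·b_k - 4·7^k = 5·(4·5^(k - 1) - 2·7^k) - 4·7^k = 4·5^k - 2·7^(k + 1) = 4·5^((k+1) - 1) - 2·7^(k+1),
which is the claimed formula at n = k+1.
By induction, the statement is established for all n ≥ 1.

b_n = 4·5^(n - 1) - 2·7^n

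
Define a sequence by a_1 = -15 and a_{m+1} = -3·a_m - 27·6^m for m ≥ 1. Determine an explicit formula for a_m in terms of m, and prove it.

Computing the first terms: a_1 = -15, a_2 = -117, a_3 = -621. This suggests a_m = -(-3)^m - 3·6^m.
When m = 1: the formula gives -15 = -15 = a_1.
For the inductive step, assume it holds for an arbitrary r ≥ 1, so a_r = -(-3)^r - 3·6^r.
Then a_{r+1} = -3·a_r - 27·6^r = -3·(-(-3)^r - 3·6^r) - 27·6^r = -(-3)^(r + 1) - 3·6^(r + 1),
which is the claimed formula at m = r+1.
Hence, by induction on m, the claim holds for every m ≥ 1.

a_m = -(-3)^m - 3·6^m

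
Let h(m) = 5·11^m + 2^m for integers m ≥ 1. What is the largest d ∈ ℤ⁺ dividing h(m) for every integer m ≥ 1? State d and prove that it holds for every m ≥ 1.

d = 3

Computing the first values: h(1) = 57 and h(2) = 609; gcd(57, 609) = 3, so d ≤ 3.
We prove 3 | 5·11^m + 2^m for all m ≥ 1 by induction on m.
For the base case m = 1: h(1) = 57 = 3·(19), so 3 | h(1).
For the inductive step, assume it holds for an arbitrary i ≥ 1, i.e. 3 | h(i). Then
h(i+1) − 11·h(i) = (5·11^(i+1) + 2^(i+1)) − 11·(5·11^i + 2^i) = (1)·2^i·(2 − 11) = (-9)·2^i. Since 3 | h(i) by the inductive hypothesis, 3 | 11·h(i); and 3 | -9 since -9 = 3·-3. Therefore 3 | h(i+1).
By the principle of mathematical induction, the result holds for all m ≥ 1.
Therefore the largest such d is 3.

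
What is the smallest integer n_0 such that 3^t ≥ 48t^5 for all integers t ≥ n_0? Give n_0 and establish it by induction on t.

n_0 = 17

At t = 16: 43046721 < 50331648, so the inequality fails and n_0 ≥ 17. We prove 3^t ≥ 48t^5 for all t ≥ 17.
Base step (t = 17): 3^t = 129140163 and 48t^5 = 68153136, so 129140163 ≥ 68153136.
Inductive step: suppose the statement holds for some k ≥ 17, so 3^k ≥ 48k^5.
Then 3^(k + 1) = 3·(3^k) ≥ 3·(48k^5).
Also, for k ≥ 17 we have 3·(48k^5) ≥ 48(k+1)^5, since 3 ≥ (1 + 1/k)^5 for all k ≥ 17.
Combining, 3^(k + 1) ≥ 48(k+1)^5.
This completes the induction.
Hence the smallest such n_0 is 17.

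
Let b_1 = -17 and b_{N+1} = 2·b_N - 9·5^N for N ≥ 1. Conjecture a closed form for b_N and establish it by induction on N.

Computing the first terms: b_1 = -17, b_2 = -79, b_3 = -383. This suggests b_N = -2^N - 3·5^N.
For the base case N = 1: the formula gives -17 = -17 = b_1.
Inductive step: assume the claim holds for N = j, so b_j = -2^j - 3·5^j.
Then b_{j+1} = 2·b_j - 9·5^j = 2·(-2^j - 3·5^j) - 9·5^j = -2^(j + 1) - 3·5^(j + 1),
which is the claimed formula at N = j+1.
By induction, the statement is established for all N ≥ 1.

b_N = -2^N - 3·5^N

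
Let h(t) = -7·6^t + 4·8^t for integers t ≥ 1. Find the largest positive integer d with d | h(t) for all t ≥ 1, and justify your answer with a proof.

Computing the first values: h(1) = -10 and h(2) = 4; gcd(-10, 4) = 2, so d ≤ 2.
We prove 2 | -7·6^t + 4·8^t for all t ≥ 1 by induction on t.
Base case (t = 1): h(1) = -10 = 2·(-5), so 2 | h(1).
For the inductive step, assume it holds for an arbitrary p ≥ 1, i.e. 2 | h(p). Then
h(p+1) − 8·h(p) = (-7·6^(p+1) + 4·8^(p+1)) − 8·(-7·6^p + 4·8^p) = (-7)·6^p·(6 − 8) = (14)·6^p. Since 2 | h(p) by the inductive hypothesis, 2 | 8·h(p); and 2 | 14 since 14 = 2·7. Therefore 2 | h(p+1).
By the principle of mathematical induction, the result holds for all t ≥ 1.
Therefore the largest such d is 2.

d = 2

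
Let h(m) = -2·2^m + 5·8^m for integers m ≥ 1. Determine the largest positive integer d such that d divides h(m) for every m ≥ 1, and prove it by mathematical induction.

d = 12

Computing the first values: h(1) = 36 and h(2) = 312; gcd(36, 312) = 12, so d ≤ 12.
We prove 12 | -2·2^m + 5·8^m for all m ≥ 1 by induction on m.
For the base case m = 1: h(1) = 36 = 12·(3), so 12 | h(1).
Inductive step: assume the claim holds for m = p, i.e. 12 | h(p). Then
h(p+1) − 8·h(p) = (-2·2^(p+1) + 5·8^(p+1)) − 8·(-2·2^p + 5·8^p) = (-2)·2^p·(2 − 8) = (12)·2^p. Since 12 | h(p) by the inductive hypothesis, 12 | 8·h(p); and 12 | 12 since 12 = 12·1. Therefore 12 | h(p+1).
By the principle of mathematical induction, the result holds for all m ≥ 1.
Therefore the largest such d is 12.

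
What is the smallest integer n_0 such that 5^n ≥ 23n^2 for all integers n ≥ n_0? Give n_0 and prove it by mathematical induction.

n_0 = 4

At n = 3: 125 < 207, so the inequality fails and n_0 ≥ 4. We prove 5^n ≥ 23n^2 for all n ≥ 4.
When n = 4: 5^n = 625 and 23n^2 = 368, so 625 ≥ 368.
Suppose the result is true for n = j, so 5^j ≥ 23j^2.
Then 5^(j + 1) = 5·(5^j) ≥ 5·(23j^2).
Also, for j ≥ 4 we have 5·(23j^2) ≥ 23(j+1)^2, since 5 ≥ (1 + 1/j)^2 for all j ≥ 4.
Combining, 5^(j + 1) ≥ 23(j+1)^2.
By induction, the statement is established for all n ≥ 4.
Hence the smallest such n_0 is 4.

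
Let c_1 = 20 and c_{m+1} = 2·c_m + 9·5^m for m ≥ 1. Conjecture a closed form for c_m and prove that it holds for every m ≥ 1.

c_m = 5·2^(m - 1) + 3·5^m

Computing the first terms: c_1 = 20, c_2 = 85, c_3 = 395. This suggests c_m = 5·2^(m - 1) + 3·5^m.
Base case (m = 1): the formula gives 20 = 20 = c_1.
For the inductive step, assume it holds for an arbitrary k ≥ 1, so c_k = 5·2^(k - 1) + 3·5^k.
Then c_{k+1} = 2·c_k + 9·5^k = 2·(5·2^(k - 1) + 3·5^k) + 9·5^k = 5·2^k + 3·5^(k + 1) = 5·2^((k+1) - 1) + 3·5^(k+1),
which is the claimed formula at m = k+1.
This completes the induction.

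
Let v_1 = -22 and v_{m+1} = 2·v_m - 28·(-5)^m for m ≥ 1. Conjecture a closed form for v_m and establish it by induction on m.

Computing the first terms: v_1 = -22, v_2 = 96, v_3 = -508. This suggests v_m = 4(-5)^m - 2^m.
Base case (m = 1): the formula gives -22 = -22 = v_1.
Suppose the result is true for m = p, so v_p = 4(-5)^p - 2^p.
Then v_{p+1} = 2·v_p - 28·(-5)^p = 2·(4(-5)^p - 2^p) - 28·(-5)^p = 4(-5)^(p + 1) - 2^(p + 1),
which is the claimed formula at m = p+1.
By induction, the statement is established for all m ≥ 1.

v_m = 4(-5)^m - 2^m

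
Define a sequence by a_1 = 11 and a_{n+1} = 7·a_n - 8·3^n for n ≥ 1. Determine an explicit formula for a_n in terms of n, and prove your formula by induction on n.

a_n = 2·3^n + 5·7^(n - 1)

Computing the first terms: a_1 = 11, a_2 = 53, a_3 = 299. This suggests a_n = 2·3^n + 5·7^(n - 1).
Base case (n = 1): the formula gives 11 = 11 = a_1.
For the inductive step, assume it holds for an arbitrary j ≥ 1, so a_j = 2·3^j + 5·7^(j - 1).
Then a_{j+1} = 7·a_j - 8·3^j = 7·(2·3^j + 5·7^(j - 1)) - 8·3^j = 2·3^(j + 1) + 5·7^j = 2·3^(j+1) + 5·7^((j+1) - 1),
which is the claimed formula at n = j+1.
Hence, by induction on n, the claim holds for every n ≥ 1.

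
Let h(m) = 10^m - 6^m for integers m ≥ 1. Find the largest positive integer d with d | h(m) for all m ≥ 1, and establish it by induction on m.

Computing the first values: h(1) = 4 and h(2) = 64; gcd(4, 64) = 4, so d ≤ 4.
We prove 4 | 10^m - 6^m for all m ≥ 1 by induction on m.
Base case (m = 1): h(1) = 4 = 4·(1), so 4 | h(1).
Inductive step: suppose the statement holds for some p ≥ 1, i.e. 4 | h(p). Then
10^{p+1} − 6^{p+1} = 10·10^p − 6·6^p = 10·(10^p − 6^p) + (4)·6^p. The first term is divisible by 4 by the inductive hypothesis, and the second term (4)·6^p is divisible by 4 since 4 | 4. Hence 4 | h(p+1).
By induction, the statement is established for all m ≥ 1.
Therefore the largest such d is 4.

d = 4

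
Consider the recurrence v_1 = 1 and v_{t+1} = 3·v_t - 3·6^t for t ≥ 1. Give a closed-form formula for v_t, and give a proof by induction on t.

Computing the first terms: v_1 = 1, v_2 = -15, v_3 = -153. This suggests v_t = 7·3^(t - 1) - 6^t.
When t = 1: the formula gives 1 = 1 = v_1.
Inductive step: assume the claim holds for t = k, so v_k = 7·3^(k - 1) - 6^k.
Then v_{k+1} = 3·v_k - 3·6^k = 3·(7·3^(k - 1) - 6^k) - 3·6^k = 7·3^k - 6^(k + 1) = 7·3^((k+1) - 1) - 6^(k+1),
which is the claimed formula at t = k+1.
By induction, the statement is established for all t ≥ 1.

v_t = 7·3^(t - 1) - 6^t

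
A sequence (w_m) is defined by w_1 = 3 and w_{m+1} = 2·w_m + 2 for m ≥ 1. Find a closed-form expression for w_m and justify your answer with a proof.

w_m = 5·2^(m - 1) - 2

Computing the first terms: w_1 = 3, w_2 = 8, w_3 = 18. This suggests w_m = 5·2^(m - 1) - 2.
Base step (m = 1): the formula gives 3 = 3 = w_1.
Suppose the result is true for m = i, so w_i = 5·2^(i - 1) - 2.
Then w_{i+1} = 2·w_i + 2 = 2·(5·2^(i - 1) - 2) + 2 = 5·2^i - 2 = 5·2^((i+1) - 1) - 2,
which is the claimed formula at m = i+1.
Hence, by induction on m, the claim holds for every m ≥ 1.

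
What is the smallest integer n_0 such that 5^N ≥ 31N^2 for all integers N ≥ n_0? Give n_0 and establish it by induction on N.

n_0 = 4

At N = 3: 125 < 279, so the inequality fails and n_0 ≥ 4. We prove 5^N ≥ 31N^2 for all N ≥ 4.
Base case (N = 4): 5^N = 625 and 31N^2 = 496, so 625 ≥ 496.
Suppose the result is true for N = m, so 5^m ≥ 31m^2.
Then 5^(m + 1) = 5·(5^m) ≥ 5·(31m^2).
Also, for m ≥ 4 we have 5·(31m^2) ≥ 31(m+1)^2, since 5 ≥ (1 + 1/m)^2 for all m ≥ 4.
Combining, 5^(m + 1) ≥ 31(m+1)^2.
By the principle of mathematical induction, the result holds for all N ≥ 4.
Hence the smallest such n_0 is 4.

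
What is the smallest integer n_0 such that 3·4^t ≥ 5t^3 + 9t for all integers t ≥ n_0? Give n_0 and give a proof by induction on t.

n_0 = 3

At t = 2: 48 < 58, so the inequality fails and n_0 ≥ 3. We prove 3·4^t ≥ 5t^3 + 9t for all t ≥ 3.
Base step (t = 3): 3·4^t = 192 and 5t^3 + 9t = 162, so 192 ≥ 162.
Inductive step: suppose the statement holds for some m ≥ 3, so 3·4^m ≥ 5m^3 + 9m.
Then 3·4^(m + 1) = 4·(3·4^m) ≥ 4·(5m^3 + 9m).
Also, for m ≥ 3 we have 4·(5m^3 + 9m) ≥ 5(m+1)^3 + 9(m+1), since 4·(5m^3 + 9m) − (5(m+1)^3 + 9(m+1)) = 15m^3 - 15m^2 + 12m - 14, which is nonnegative for all m ≥ 3.
Combining, 3·4^(m + 1) ≥ 5(m+1)^3 + 9(m+1).
By induction, the statement is established for all t ≥ 3.
Hence the smallest such n_0 is 3.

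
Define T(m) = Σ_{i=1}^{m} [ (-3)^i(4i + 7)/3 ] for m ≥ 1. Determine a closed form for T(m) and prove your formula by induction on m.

We claim T(m) = (-3)^m(m + 2) - 2 for all m ≥ 1.
Base step (m = 1): T(1) = -11, and the closed form gives -11. They agree.
For the inductive step, assume it holds for an arbitrary i ≥ 1, so T(i) = (-3)^i(i + 2) - 2.
Then T(i+1) = T(i) + ((-3)^i(-4i - 11)) = ((-3)^i(i + 2) - 2) + ((-3)^i(-4i - 11)).
Simplifying, T(i+1) = -3(-3)^i·i - 9(-3)^i - 2 = (-3)^(i+1)((i+1) + 2) - 2,
which is the closed form with m = i+1.
By induction, the statement is established for all m ≥ 1.

T(m) = (-3)^m(m + 2) - 2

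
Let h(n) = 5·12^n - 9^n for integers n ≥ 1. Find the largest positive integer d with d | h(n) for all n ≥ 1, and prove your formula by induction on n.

Computing the first values: h(1) = 51 and h(2) = 639; gcd(51, 639) = 3, so d ≤ 3.
We prove 3 | 5·12^n - 9^n for all n ≥ 1 by induction on n.
Base step (n = 1): h(1) = 51 = 3·(17), so 3 | h(1).
Inductive step: assume the claim holds for n = j, i.e. 3 | h(j). Then
h(j+1) − 12·h(j) = (5·12^(j+1) - 9^(j+1)) − 12·(5·12^j - 9^j) = (-1)·9^j·(9 − 12) = (3)·9^j. Since 3 | h(j) by the inductive hypothesis, 3 | 12·h(j); and 3 | 3 since 3 = 3·1. Therefore 3 | h(j+1).
By the principle of mathematical induction, the result holds for all n ≥ 1.
Therefore the largest such d is 3.

d = 3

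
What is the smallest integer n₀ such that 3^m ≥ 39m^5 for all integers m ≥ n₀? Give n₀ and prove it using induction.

At m = 15: 14348907 < 29615625, so the inequality fails and n₀ ≥ 16. We prove 3^m ≥ 39m^5 for all m ≥ 16.
When m = 16: 3^m = 43046721 and 39m^5 = 40894464, so 43046721 ≥ 40894464.
Inductive step: suppose the statement holds for some i ≥ 16, so 3^i ≥ 39i^5.
Then 3^(i + 1) = 3·(3^i) ≥ 3·(39i^5).
Also, for i ≥ 16 we have 3·(39i^5) ≥ 39(i+1)^5, since 3 ≥ (1 + 1/i)^5 for all i ≥ 16.
Combining, 3^(i + 1) ≥ 39(i+1)^5.
Hence, by induction on m, the claim holds for every m ≥ 16.
Hence the smallest such n₀ is 16.

n₀ = 16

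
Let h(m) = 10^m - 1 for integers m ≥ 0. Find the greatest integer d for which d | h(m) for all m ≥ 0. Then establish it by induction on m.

d = 9

Computing the first values: h(0) = 0 and h(1) = 9; gcd(0, 9) = 9, so d ≤ 9.
We prove 9 | 10^m - 1 for all m ≥ 0 by induction on m.
When m = 0: h(0) = 0 = 9·(0), so 9 | h(0).
Suppose the result is true for m = p, i.e. 9 | h(p). Then
h(p+1) = 10^(p+1) - 1 = 10·(10^p - 1) + 9 = 10·h(p) + 9. The first term is divisible by 9 by the inductive hypothesis, and 9 is divisible by 9. Hence 9 | h(p+1).
By induction, the statement is established for all m ≥ 0.
Therefore the largest such d is 9.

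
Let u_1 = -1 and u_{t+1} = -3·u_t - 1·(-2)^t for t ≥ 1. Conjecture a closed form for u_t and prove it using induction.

u_t = -(-2)^t + (-3)^t

Computing the first terms: u_1 = -1, u_2 = 5, u_3 = -19. This suggests u_t = -(-2)^t + (-3)^t.
Base case (t = 1): the formula gives -1 = -1 = u_1.
For the inductive step, assume it holds for an arbitrary j ≥ 1, so u_j = -(-2)^j + (-3)^j.
Then u_{j+1} = -3·u_j - 1·(-2)^j = -3·(-(-2)^j + (-3)^j) - 1·(-2)^j = -(-2)^(j + 1) + (-3)^(j + 1),
which is the claimed formula at t = j+1.
By induction, the statement is established for all t ≥ 1.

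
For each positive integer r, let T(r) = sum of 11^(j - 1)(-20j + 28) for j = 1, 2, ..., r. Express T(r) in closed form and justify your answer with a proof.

T(r) = 11^r(-2r + 3) - 3

We claim T(r) = 11^r(-2r + 3) - 3 for all r ≥ 1.
When r = 1: T(1) = 8, and the closed form gives 8. They agree.
Inductive step: assume the claim holds for r = j, so T(j) = 11^j(-2j + 3) - 3.
Then T(j+1) = T(j) + (11^j(-20j + 8)) = (11^j(-2j + 3) - 3) + (11^j(-20j + 8)).
Simplifying, T(j+1) = -22·11^j·j + 11·11^j - 3 = 11^(j+1)(-2(j+1) + 3) - 3,
which is the closed form with r = j+1.
Hence, by induction on r, the claim holds for every r ≥ 1.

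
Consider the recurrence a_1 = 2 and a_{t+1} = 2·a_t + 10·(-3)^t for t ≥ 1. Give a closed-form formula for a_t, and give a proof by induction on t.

a_t = -2(-3)^t - 2^(t + 1)

Computing the first terms: a_1 = 2, a_2 = -26, a_3 = 38. This suggests a_t = -2(-3)^t - 2^(t + 1).
Base step (t = 1): the formula gives 2 = 2 = a_1.
For the inductive step, assume it holds for an arbitrary i ≥ 1, so a_i = -2(-3)^i - 2^(i + 1).
Then a_{i+1} = 2·a_i + 10·(-3)^i = 2·(-2(-3)^i - 2^(i + 1)) + 10·(-3)^i = -2(-3)^(i + 1) - 2^(i + 2) = -2(-3)^(i+1) - 2^((i+1) + 1),
which is the claimed formula at t = i+1.
By induction, the statement is established for all t ≥ 1.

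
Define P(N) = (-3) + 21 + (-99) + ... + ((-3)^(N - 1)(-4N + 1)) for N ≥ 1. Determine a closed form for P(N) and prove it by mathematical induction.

P(N) = (-3)^N·N

We claim P(N) = (-3)^N·N for all N ≥ 1.
Base case (N = 1): P(1) = -3, and the closed form gives -3. They agree.
For the inductive step, assume it holds for an arbitrary r ≥ 1, so P(r) = (-3)^r·r.
Then P(r+1) = P(r) + ((-3)^r(-4r - 3)) = ((-3)^r·r) + ((-3)^r(-4r - 3)).
Simplifying, P(r+1) = (-3)^(r + 1)(r + 1) = (-3)^(r+1)·(r+1),
which is the closed form with N = r+1.
Hence, by induction on N, the claim holds for every N ≥ 1.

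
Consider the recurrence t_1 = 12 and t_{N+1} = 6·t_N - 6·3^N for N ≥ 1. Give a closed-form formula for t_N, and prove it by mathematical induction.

Computing the first terms: t_1 = 12, t_2 = 54, t_3 = 270. This suggests t_N = 2·3^N + 6^N.
Base case (N = 1): the formula gives 12 = 12 = t_1.
Inductive step: suppose the statement holds for some p ≥ 1, so t_p = 2·3^p + 6^p.
Then t_{p+1} = 6·t_p - 6·3^p = 6·(2·3^p + 6^p) - 6·3^p = 2·3^(p + 1) + 6^(p + 1),
which is the claimed formula at N = p+1.
Hence, by induction on N, the claim holds for every N ≥ 1.

t_N = 2·3^N + 6^N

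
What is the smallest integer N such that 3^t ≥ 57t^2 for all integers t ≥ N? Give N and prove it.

At t = 7: 2187 < 2793, so the inequality fails and N ≥ 8. We prove 3^t ≥ 57t^2 for all t ≥ 8.
When t = 8: 3^t = 6561 and 57t^2 = 3648, so 6561 ≥ 3648.
For the inductive step, assume it holds for an arbitrary p ≥ 8, so 3^p ≥ 57p^2.
Then 3^(p + 1) = 3·(3^p) ≥ 3·(57p^2).
Also, for p ≥ 8 we have 3·(57p^2) ≥ 57(p+1)^2, since 3 ≥ (1 + 1/p)^2 for all p ≥ 8.
Combining, 3^(p + 1) ≥ 57(p+1)^2.
By the principle of mathematical induction, the result holds for all t ≥ 8.
Hence the smallest such N is 8.

N = 8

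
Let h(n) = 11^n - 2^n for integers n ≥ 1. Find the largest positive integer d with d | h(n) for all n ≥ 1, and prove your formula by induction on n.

d = 9

Computing the first values: h(1) = 9 and h(2) = 117; gcd(9, 117) = 9, so d ≤ 9.
We prove 9 | 11^n - 2^n for all n ≥ 1 by induction on n.
Base case (n = 1): h(1) = 9 = 9·(1), so 9 | h(1).
Inductive step: suppose the statement holds for some k ≥ 1, i.e. 9 | h(k). Then
11^{k+1} − 2^{k+1} = 11·11^k − 2·2^k = 11·(11^k − 2^k) + (9)·2^k. The first term is divisible by 9 by the inductive hypothesis, and the second term (9)·2^k is divisible by 9 since 9 | 9. Hence 9 | h(k+1).
By induction, the statement is established for all n ≥ 1.
Therefore the largest such d is 9.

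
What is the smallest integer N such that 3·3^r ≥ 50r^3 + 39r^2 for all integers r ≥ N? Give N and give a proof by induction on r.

N = 9

At r = 8: 19683 < 28096, so the inequality fails and N ≥ 9. We prove 3·3^r ≥ 50r^3 + 39r^2 for all r ≥ 9.
Base case (r = 9): 3·3^r = 59049 and 50r^3 + 39r^2 = 39609, so 59049 ≥ 39609.
For the inductive step, assume it holds for an arbitrary m ≥ 9, so 3·3^m ≥ 50m^3 + 39m^2.
Then 3·3^(m + 1) = 3·(3·3^m) ≥ 3·(50m^3 + 39m^2).
Also, for m ≥ 9 we have 3·(50m^3 + 39m^2) ≥ 50(m+1)^3 + 39(m+1)^2, since 3·(50m^3 + 39m^2) − (50(m+1)^3 + 39(m+1)^2) = 100m^3 - 72m^2 - 228m - 89, which is nonnegative for all m ≥ 9.
Combining, 3·3^(m + 1) ≥ 50(m+1)^3 + 39(m+1)^2.
By induction, the statement is established for all r ≥ 9.
Hence the smallest such N is 9.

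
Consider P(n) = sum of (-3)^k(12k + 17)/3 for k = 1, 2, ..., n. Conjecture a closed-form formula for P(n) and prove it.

We claim P(n) = (-3)^n(3n + 5) - 5 for all n ≥ 1.
For the base case n = 1: P(1) = -29, and the closed form gives -29. They agree.
For the inductive step, assume it holds for an arbitrary k ≥ 1, so P(k) = (-3)^k(3k + 5) - 5.
Then P(k+1) = P(k) + ((-3)^k(-12k - 29)) = ((-3)^k(3k + 5) - 5) + ((-3)^k(-12k - 29)).
Simplifying, P(k+1) = -9(-3)^k·k - 24(-3)^k - 5 = (-3)^(k+1)(3(k+1) + 5) - 5,
which is the closed form with n = k+1.
By induction, the statement is established for all n ≥ 1.

P(n) = (-3)^n(3n + 5) - 5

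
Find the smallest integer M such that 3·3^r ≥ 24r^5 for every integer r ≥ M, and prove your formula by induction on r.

M = 14

At r = 13: 4782969 < 8911032, so the inequality fails and M ≥ 14. We prove 3·3^r ≥ 24r^5 for all r ≥ 14.
When r = 14: 3·3^r = 14348907 and 24r^5 = 12907776, so 14348907 ≥ 12907776.
Inductive step: assume the claim holds for r = j, so 3·3^j ≥ 24j^5.
Then 3·3^(j + 1) = 3·(3·3^j) ≥ 3·(24j^5).
Also, for j ≥ 14 we have 3·(24j^5) ≥ 24(j+1)^5, since 3 ≥ (1 + 1/j)^5 for all j ≥ 14.
Combining, 3·3^(j + 1) ≥ 24(j+1)^5.
Hence, by induction on r, the claim holds for every r ≥ 14.
Hence the smallest such M is 14.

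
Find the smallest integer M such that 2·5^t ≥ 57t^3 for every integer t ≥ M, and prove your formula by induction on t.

M = 6

At t = 5: 6250 < 7125, so the inequality fails and M ≥ 6. We prove 2·5^t ≥ 57t^3 for all t ≥ 6.
When t = 6: 2·5^t = 31250 and 57t^3 = 12312, so 31250 ≥ 12312.
Suppose the result is true for t = j, so 2·5^j ≥ 57j^3.
Then 2·5^(j + 1) = 5·(2·5^j) ≥ 5·(57j^3).
Also, for j ≥ 6 we have 5·(57j^3) ≥ 57(j+1)^3, since 5 ≥ (1 + 1/j)^3 for all j ≥ 6.
Combining, 2·5^(j + 1) ≥ 57(j+1)^3.
This completes the induction.
Hence the smallest such M is 6.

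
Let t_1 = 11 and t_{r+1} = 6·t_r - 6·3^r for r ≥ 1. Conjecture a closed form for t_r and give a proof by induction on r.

Computing the first terms: t_1 = 11, t_2 = 48, t_3 = 234. This suggests t_r = 2·3^r + 5·6^(r - 1).
When r = 1: the formula gives 11 = 11 = t_1.
For the inductive step, assume it holds for an arbitrary p ≥ 1, so t_p = 2·3^p + 5·6^(p - 1).
Then t_{p+1} = 6·t_p - 6·3^p = 6·(2·3^p + 5·6^(p - 1)) - 6·3^p = 2·3^(p + 1) + 5·6^p = 2·3^(p+1) + 5·6^((p+1) - 1),
which is the claimed formula at r = p+1.
By the principle of mathematical induction, the result holds for all r ≥ 1.

t_r = 2·3^r + 5·6^(r - 1)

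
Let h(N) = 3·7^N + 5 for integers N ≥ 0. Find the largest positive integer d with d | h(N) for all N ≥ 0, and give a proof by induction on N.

Computing the first values: h(0) = 8 and h(1) = 26; gcd(8, 26) = 2, so d ≤ 2.
We prove 2 | 3·7^N + 5 for all N ≥ 0 by induction on N.
Base step (N = 0): h(0) = 8 = 2·(4), so 2 | h(0).
Suppose the result is true for N = i, i.e. 2 | h(i). Then
h(i+1) = 3·7^(i+1) + 5 = 7·(3·7^i + 5) - 30 = 7·h(i) - 30. The first term is divisible by 2 by the inductive hypothesis, and -30 is divisible by 2. Hence 2 | h(i+1).
By the principle of mathematical induction, the result holds for all N ≥ 0.
Therefore the largest such d is 2.

d = 2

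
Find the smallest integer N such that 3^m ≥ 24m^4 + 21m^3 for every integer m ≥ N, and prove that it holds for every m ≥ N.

At m = 12: 531441 < 533952, so the inequality fails and N ≥ 13. We prove 3^m ≥ 24m^4 + 21m^3 for all m ≥ 13.
For the base case m = 13: 3^m = 1594323 and 24m^4 + 21m^3 = 731601, so 1594323 ≥ 731601.
Inductive step: assume the claim holds for m = k, so 3^k ≥ 24k^4 + 21k^3.
Then 3^(k + 1) = 3·(3^k) ≥ 3·(24k^4 + 21k^3).
Also, for k ≥ 13 we have 3·(24k^4 + 21k^3) ≥ 24(k+1)^4 + 21(k+1)^3, since 3·(24k^4 + 21k^3) − (24(k+1)^4 + 21(k+1)^3) = 48k^4 - 54k^3 - 207k^2 - 159k - 45, which is nonnegative for all k ≥ 13.
Combining, 3^(k + 1) ≥ 24(k+1)^4 + 21(k+1)^3.
By induction, the statement is established for all m ≥ 13.
Hence the smallest such N is 13.

N = 13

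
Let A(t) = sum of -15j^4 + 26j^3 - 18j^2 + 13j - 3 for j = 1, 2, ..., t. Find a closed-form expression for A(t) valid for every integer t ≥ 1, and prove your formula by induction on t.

A(t) = -t(3t^4 + t^3 - 2t^2 - 4t - 1)

We claim A(t) = -t(3t^4 + t^3 - 2t^2 - 4t - 1) for all t ≥ 1.
Base case (t = 1): A(1) = 3, and the closed form gives 3. They agree.
Suppose the result is true for t = j, so A(j) = j(-3j^4 - j^3 + 2j^2 + 4j + 1).
Then A(j+1) = A(j) + (-15j^4 - 34j^3 - 30j^2 - 5j + 3) = (j(-3j^4 - j^3 + 2j^2 + 4j + 1)) + (-15j^4 - 34j^3 - 30j^2 - 5j + 3).
Simplifying, A(j+1) = -(j + 1)(3j^4 + 13j^3 + 19j^2 + 7j - 3) = -(j+1)(3(j+1)^4 + (j+1)^3 - 2(j+1)^2 - 4(j+1) - 1),
which is the closed form with t = j+1.
Hence, by induction on t, the claim holds for every t ≥ 1.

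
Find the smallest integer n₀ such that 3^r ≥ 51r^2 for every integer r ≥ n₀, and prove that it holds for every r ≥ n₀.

At r = 7: 2187 < 2499, so the inequality fails and n₀ ≥ 8. We prove 3^r ≥ 51r^2 for all r ≥ 8.
When r = 8: 3^r = 6561 and 51r^2 = 3264, so 6561 ≥ 3264.
Inductive step: assume the claim holds for r = m, so 3^m ≥ 51m^2.
Then 3^(m + 1) = 3·(3^m) ≥ 3·(51m^2).
Also, for m ≥ 8 we have 3·(51m^2) ≥ 51(m+1)^2, since 3 ≥ (1 + 1/m)^2 for all m ≥ 8.
Combining, 3^(m + 1) ≥ 51(m+1)^2.
This completes the induction.
Hence the smallest such n₀ is 8.

n₀ = 8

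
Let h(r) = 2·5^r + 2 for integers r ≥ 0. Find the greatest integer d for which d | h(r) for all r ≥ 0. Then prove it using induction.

d = 4

Computing the first values: h(0) = 4 and h(1) = 12; gcd(4, 12) = 4, so d ≤ 4.
We prove 4 | 2·5^r + 2 for all r ≥ 0 by induction on r.
When r = 0: h(0) = 4 = 4·(1), so 4 | h(0).
Inductive step: assume the claim holds for r = i, i.e. 4 | h(i). Then
h(i+1) = 2·5^(i+1) + 2 = 5·(2·5^i + 2) - 8 = 5·h(i) - 8. The first term is divisible by 4 by the inductive hypothesis, and -8 is divisible by 4. Hence 4 | h(i+1).
By the principle of mathematical induction, the result holds for all r ≥ 0.
Therefore the largest such d is 4.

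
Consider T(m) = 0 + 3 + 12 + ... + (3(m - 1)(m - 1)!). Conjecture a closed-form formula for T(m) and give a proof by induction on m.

T(m) = 3m! - 3

We claim T(m) = 3m! - 3 for all m ≥ 1.
Base case (m = 1): T(1) = 0, and the closed form gives 0. They agree.
Suppose the result is true for m = k, so T(k) = 3k! - 3.
Then T(k+1) = T(k) + (3k·k!) = (3k! - 3) + (3k·k!).
Simplifying, T(k+1) = 3(k+1)! - 3,
which is the closed form with m = k+1.
Hence, by induction on m, the claim holds for every m ≥ 1.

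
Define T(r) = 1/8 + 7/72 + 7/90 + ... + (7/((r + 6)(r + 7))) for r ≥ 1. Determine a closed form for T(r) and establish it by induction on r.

We claim T(r) = r/(r + 7) for all r ≥ 1.
Base step (r = 1): T(1) = 1/8, and the closed form gives 1/8. They agree.
Inductive step: suppose the statement holds for some j ≥ 1, so T(j) = j/(j + 7).
Then T(j+1) = T(j) + (7/((j + 7)(j + 8))) = (j/(j + 7)) + (7/((j + 7)(j + 8))).
Simplifying, T(j+1) = (j + 1)/(j + 8) = (j+1)/((j+1) + 7),
which is the closed form with r = j+1.
This completes the induction.

T(r) = r/(r + 7)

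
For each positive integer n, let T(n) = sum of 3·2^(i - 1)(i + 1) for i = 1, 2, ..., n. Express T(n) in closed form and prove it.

We claim T(n) = 3·2^n·n for all n ≥ 1.
For the base case n = 1: T(1) = 6, and the closed form gives 6. They agree.
For the inductive step, assume it holds for an arbitrary i ≥ 1, so T(i) = 3·2^i·i.
Then T(i+1) = T(i) + (3·2^i(i + 2)) = (3·2^i·i) + (3·2^i(i + 2)).
Simplifying, T(i+1) = 6·2^i(i + 1) = 3·2^(i+1)·(i+1),
which is the closed form with n = i+1.
By induction, the statement is established for all n ≥ 1.

T(n) = 3·2^n·n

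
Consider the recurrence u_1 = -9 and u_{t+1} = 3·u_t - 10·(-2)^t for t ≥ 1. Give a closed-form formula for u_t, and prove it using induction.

u_t = -(-2)^(t + 1) - 5·3^(t - 1)

Computing the first terms: u_1 = -9, u_2 = -7, u_3 = -61. This suggests u_t = -(-2)^(t + 1) - 5·3^(t - 1).
Base step (t = 1): the formula gives -9 = -9 = u_1.
Inductive step: suppose the statement holds for some p ≥ 1, so u_p = -(-2)^(p + 1) - 5·3^(p - 1).
Then u_{p+1} = 3·u_p - 10·(-2)^p = 3·(-(-2)^(p + 1) - 5·3^(p - 1)) - 10·(-2)^p = -(-2)^(p + 2) - 5·3^p = -(-2)^((p+1) + 1) - 5·3^((p+1) - 1),
which is the claimed formula at t = p+1.
This completes the induction.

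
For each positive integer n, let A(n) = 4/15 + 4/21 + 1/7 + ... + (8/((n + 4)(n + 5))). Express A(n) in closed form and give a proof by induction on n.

A(n) = 8n/(5(n + 5))

We claim A(n) = 8n/(5(n + 5)) for all n ≥ 1.
When n = 1: A(1) = 4/15, and the closed form gives 4/15. They agree.
Inductive step: suppose the statement holds for some p ≥ 1, so A(p) = 8p/(5(p + 5)).
Then A(p+1) = A(p) + (8/((p + 5)(p + 6))) = (8p/(5(p + 5))) + (8/((p + 5)(p + 6))).
Simplifying, A(p+1) = 8(p + 1)/(5(p + 6)) = 8(p+1)/(5((p+1) + 5)),
which is the closed form with n = p+1.
This completes the induction.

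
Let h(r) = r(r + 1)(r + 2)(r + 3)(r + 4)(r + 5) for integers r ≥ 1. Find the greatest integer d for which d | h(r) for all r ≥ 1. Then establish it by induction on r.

Computing the first values: h(1) = 720 and h(2) = 5040; gcd(720, 5040) = 720, so d ≤ 720.
We prove 720 | r(r + 1)(r + 2)(r + 3)(r + 4)(r + 5) for all r ≥ 1 by induction on r.
Base step (r = 1): h(1) = 720 = 720·(1), so 720 | h(1).
Inductive step: suppose the statement holds for some k ≥ 1, i.e. 720 | h(k). Then
h(k+1) − h(k) = (k+1)·(k+2)·(k+3)·(k+4)·(k+5)·(k+6) − k·(k+1)·(k+2)·(k+3)·(k+4)·(k+5) = (k+1)·(k+2)·(k+3)·(k+4)·(k+5)·[(k+6) − k] = 6·(k+1)·(k+2)·(k+3)·(k+4)·(k+5). The product of 5 consecutive integers is divisible by (5)! = 120, so h(k+1) − h(k) is divisible by 6·120 = 720. By the inductive hypothesis 720 | h(k), hence 720 | h(k+1).
Hence, by induction on r, the claim holds for every r ≥ 1.
Therefore the largest such d is 720.

d = 720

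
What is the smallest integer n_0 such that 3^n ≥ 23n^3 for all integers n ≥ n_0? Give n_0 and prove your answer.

n_0 = 9

At n = 8: 6561 < 11776, so the inequality fails and n_0 ≥ 9. We prove 3^n ≥ 23n^3 for all n ≥ 9.
Base step (n = 9): 3^n = 19683 and 23n^3 = 16767, so 19683 ≥ 16767.
For the inductive step, assume it holds for an arbitrary r ≥ 9, so 3^r ≥ 23r^3.
Then 3^(r + 1) = 3·(3^r) ≥ 3·(23r^3).
Also, for r ≥ 9 we have 3·(23r^3) ≥ 23(r+1)^3, since 3 ≥ (1 + 1/r)^3 for all r ≥ 9.
Combining, 3^(r + 1) ≥ 23(r+1)^3.
By the principle of mathematical induction, the result holds for all n ≥ 9.
Hence the smallest such n_0 is 9.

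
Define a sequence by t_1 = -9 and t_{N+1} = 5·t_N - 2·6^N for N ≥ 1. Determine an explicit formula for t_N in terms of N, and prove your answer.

t_N = 3·5^(N - 1) - 2·6^N

Computing the first terms: t_1 = -9, t_2 = -57, t_3 = -357. This suggests t_N = 3·5^(N - 1) - 2·6^N.
Base step (N = 1): the formula gives -9 = -9 = t_1.
For the inductive step, assume it holds for an arbitrary p ≥ 1, so t_p = 3·5^(p - 1) - 2·6^p.
Then t_{p+1} = 5·t_p - 2·6^p = 5·(3·5^(p - 1) - 2·6^p) - 2·6^p = 3·5^p - 2·6^(p + 1) = 3·5^((p+1) - 1) - 2·6^(p+1),
which is the claimed formula at N = p+1.
By the principle of mathematical induction, the result holds for all N ≥ 1.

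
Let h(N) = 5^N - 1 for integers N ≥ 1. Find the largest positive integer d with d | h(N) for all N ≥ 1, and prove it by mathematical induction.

d = 4

Computing the first values: h(1) = 4 and h(2) = 24; gcd(4, 24) = 4, so d ≤ 4.
We prove 4 | 5^N - 1 for all N ≥ 1 by induction on N.
When N = 1: h(1) = 4 = 4·(1), so 4 | h(1).
For the inductive step, assume it holds for an arbitrary m ≥ 1, i.e. 4 | h(m). Then
5^{m+1} − 1^{m+1} = 5·5^m − 1·1^m = 5·(5^m − 1^m) + (4)·1^m. The first term is divisible by 4 by the inductive hypothesis, and the second term (4)·1^m is divisible by 4 since 4 | 4. Hence 4 | h(m+1).
By the principle of mathematical induction, the result holds for all N ≥ 1.
Therefore the largest such d is 4.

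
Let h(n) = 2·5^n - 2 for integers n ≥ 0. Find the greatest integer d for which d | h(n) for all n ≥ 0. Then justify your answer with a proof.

Computing the first values: h(0) = 0 and h(1) = 8; gcd(0, 8) = 8, so d ≤ 8.
We prove 8 | 2·5^n - 2 for all n ≥ 0 by induction on n.
For the base case n = 0: h(0) = 0 = 8·(0), so 8 | h(0).
Inductive step: assume the claim holds for n = p, i.e. 8 | h(p). Then
h(p+1) = 2·5^(p+1) - 2 = 5·(2·5^p - 2) + 8 = 5·h(p) + 8. The first term is divisible by 8 by the inductive hypothesis, and 8 is divisible by 8. Hence 8 | h(p+1).
Hence, by induction on n, the claim holds for every n ≥ 0.
Therefore the largest such d is 8.

d = 8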